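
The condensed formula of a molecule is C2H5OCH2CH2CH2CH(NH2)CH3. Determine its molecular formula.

Atom tally by fragment:
  C2H5OCH2 → C:3 H:7 O:1
  CH2 → C:1 H:2
  CH2 → C:1 H:2
  CH(NH2) → C:1 H:3 N:1
  CH3 → C:1 H:3
Element totals:
  C: 7
  H: 17
  N: 1
  O: 1

C7H17NO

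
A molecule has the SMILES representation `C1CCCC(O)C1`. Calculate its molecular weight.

100.16 g/mol

Atom tally by fragment:
  cyclohexane ring core → C:6 H:12
  (− 1 ring H displaced by substituents)
  + OH → O:1 H:1
Element totals:
  C: 6
  H: 12
  O: 1
Molecular formula: C6H12O.
  M = 6(12.011) + 12(1.008) + 15.999
    = 72.066 + 12.096 + 15.999 = 100.161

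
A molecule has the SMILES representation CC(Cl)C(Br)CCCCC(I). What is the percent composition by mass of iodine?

Atom tally by fragment:
  CH3 → C:1 H:3
  CH(Cl) → C:1 H:1 Cl:1
  CH(Br) → C:1 H:1 Br:1
  CH2 → C:1 H:2
  CH2 → C:1 H:2
  CH2 → C:1 H:2
  CH2 → C:1 H:2
  CH2I → C:1 H:2 I:1
Element totals:
  C: 8
  H: 15
  Br: 1
  Cl: 1
  I: 1
Molecular formula: C8H15BrClI.
Molar mass = 353.466 g/mol.
Mass from I: 1 × 126.904 = 126.904 g/mol.
%I = 126.904 / 353.466 × 100 = 35.90%.

35.90%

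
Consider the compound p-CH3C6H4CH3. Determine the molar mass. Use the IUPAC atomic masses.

Element totals:
  C: 8
  H: 10
Molecular formula: C8H10.
  M = 8(12.011) + 10(1.008)
    = 96.088 + 10.080 = 106.168

106.17 g/mol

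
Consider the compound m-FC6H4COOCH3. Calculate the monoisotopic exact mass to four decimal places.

Atom tally by fragment:
  benzene ring core → C:6 H:6
  (− 2 ring H displaced by substituents)
  + F → F:1
  + COOCH3 → C:2 H:3 O:2
Element totals:
  C: 8
  H: 7
  F: 1
  O: 2
Molecular formula: C8H7FO2.
  M = 8(12.0) + 7(1.007825) + 18.998403 + 2(15.994915)
    = 96.000000 + 7.054775 + 18.998403 + 31.989830 = 154.043008

154.0430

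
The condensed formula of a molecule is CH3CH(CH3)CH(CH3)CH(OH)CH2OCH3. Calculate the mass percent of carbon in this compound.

Element totals:
  C: 8
  H: 18
  O: 2
Molecular formula: C8H18O2.
Molar mass = 146.230 g/mol.
Mass from C: 8 × 12.011 = 96.088 g/mol.
%C = 96.088 / 146.230 × 100 = 65.71%.

65.71%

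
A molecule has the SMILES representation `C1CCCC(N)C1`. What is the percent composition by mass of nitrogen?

Atom tally by fragment:
  cyclohexane ring core → C:6 H:12
  (− 1 ring H displaced by substituents)
  + NH2 → N:1 H:2
Element totals:
  C: 6
  H: 13
  N: 1
Molecular formula: C6H13N.
Molar mass = 99.177 g/mol.
Mass from N: 1 × 14.007 = 14.007 g/mol.
%N = 14.007 / 99.177 × 100 = 14.12%.

14.12%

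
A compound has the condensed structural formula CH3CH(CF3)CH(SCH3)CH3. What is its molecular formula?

Atom tally by fragment:
  CH3 → C:1 H:3
  CH(CF3) → C:2 H:1 F:3
  CH(SCH3) → C:2 H:4 S:1
  CH3 → C:1 H:3
Element totals:
  C: 6
  H: 11
  F: 3
  S: 1

C6H11F3S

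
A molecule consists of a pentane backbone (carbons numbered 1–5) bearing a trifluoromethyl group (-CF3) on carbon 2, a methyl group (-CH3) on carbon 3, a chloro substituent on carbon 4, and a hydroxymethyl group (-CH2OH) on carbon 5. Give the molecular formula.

C8H14ClF3O

Atom tally by fragment:
  CH3 → C:1 H:3
  CH(CF3) → C:2 H:1 F:3
  CH(CH3) → C:2 H:4
  CH(Cl) → C:1 H:1 Cl:1
  CH2CH2OH → C:2 H:5 O:1
Element totals:
  C: 8
  H: 14
  Cl: 1
  F: 3
  O: 1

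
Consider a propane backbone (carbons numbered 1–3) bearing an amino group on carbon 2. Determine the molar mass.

59.11 g/mol

Atom tally by fragment:
  CH3 → C:1 H:3
  CH(NH2) → C:1 H:3 N:1
  CH3 → C:1 H:3
Element totals:
  C: 3
  H: 9
  N: 1
Molecular formula: C3H9N.
  M = 3(12.011) + 9(1.008) + 14.007
    = 36.033 + 9.072 + 14.007 = 59.112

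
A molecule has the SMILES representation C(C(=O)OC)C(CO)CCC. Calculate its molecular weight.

160.21 g/mol

Atom tally by fragment:
  CH3OOCCH2 → C:3 H:5 O:2
  CH(CH2OH) → C:2 H:4 O:1
  CH2 → C:1 H:2
  CH2 → C:1 H:2
  CH3 → C:1 H:3
Element totals:
  C: 8
  H: 16
  O: 3
Molecular formula: C8H16O3.
  M = 8(12.011) + 16(1.008) + 3(15.999)
    = 96.088 + 16.128 + 47.997 = 160.213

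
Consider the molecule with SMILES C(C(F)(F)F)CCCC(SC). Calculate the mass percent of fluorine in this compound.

Atom tally by fragment:
  F3CCH2 → C:2 H:2 F:3
  CH2 → C:1 H:2
  CH2 → C:1 H:2
  CH2 → C:1 H:2
  CH2SCH3 → C:2 H:5 S:1
Element totals:
  C: 7
  H: 13
  F: 3
  S: 1
Molecular formula: C7H13F3S.
Molar mass = 186.235 g/mol.
Mass from F: 3 × 18.998 = 56.994 g/mol.
%F = 56.994 / 186.235 × 100 = 30.60%.

30.60%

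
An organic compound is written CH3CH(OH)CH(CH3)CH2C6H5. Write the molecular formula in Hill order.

C11H16O

Atom tally by fragment:
  CH3 → C:1 H:3
  CH(OH) → C:1 H:2 O:1
  CH(CH3) → C:2 H:4
  CH2C6H5 → C:7 H:7
Element totals:
  C: 11
  H: 16
  O: 1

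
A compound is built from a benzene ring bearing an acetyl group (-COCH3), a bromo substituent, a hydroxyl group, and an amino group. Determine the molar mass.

Atom tally by fragment:
  benzene ring core → C:6 H:6
  (− 4 ring H displaced by substituents)
  + COCH3 → C:2 H:3 O:1
  + Br → Br:1
  + OH → O:1 H:1
  + NH2 → N:1 H:2
Element totals:
  C: 8
  H: 8
  Br: 1
  N: 1
  O: 2
Molecular formula: C8H8BrNO2.
  M = 8(12.011) + 8(1.008) + 79.904 + 14.007 + 2(15.999)
    = 96.088 + 8.064 + 79.904 + 14.007 + 31.998 = 230.061

230.06 g/mol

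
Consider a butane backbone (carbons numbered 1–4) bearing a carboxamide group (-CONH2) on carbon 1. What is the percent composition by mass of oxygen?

15.82%

Atom tally by fragment:
  H2NOCCH2 → C:2 H:4 O:1 N:1
  CH2 → C:1 H:2
  CH2 → C:1 H:2
  CH3 → C:1 H:3
Element totals:
  C: 5
  H: 11
  N: 1
  O: 1
Molecular formula: C5H11NO.
Molar mass = 101.149 g/mol.
Mass from O: 1 × 15.999 = 15.999 g/mol.
%O = 15.999 / 101.149 × 100 = 15.82%.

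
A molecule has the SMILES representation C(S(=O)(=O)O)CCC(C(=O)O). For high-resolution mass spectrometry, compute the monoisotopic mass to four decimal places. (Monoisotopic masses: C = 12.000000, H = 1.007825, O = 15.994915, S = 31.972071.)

182.0249

Atom tally by fragment:
  HO3SCH2 → C:1 H:3 S:1 O:3
  CH2 → C:1 H:2
  CH2 → C:1 H:2
  CH2COOH → C:2 H:3 O:2
Element totals:
  C: 5
  H: 10
  O: 5
  S: 1
Molecular formula: C5H10O5S.
  M = 5(12.0) + 10(1.007825) + 5(15.994915) + 31.972071
    = 60.000000 + 10.078250 + 79.974575 + 31.972071 = 182.024896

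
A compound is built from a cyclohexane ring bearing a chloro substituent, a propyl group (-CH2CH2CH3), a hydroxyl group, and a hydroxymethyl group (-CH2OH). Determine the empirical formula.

Atom tally by fragment:
  cyclohexane ring core → C:6 H:12
  (− 4 ring H displaced by substituents)
  + Cl → Cl:1
  + CH2CH2CH3 → C:3 H:7
  + OH → O:1 H:1
  + CH2OH → C:1 H:3 O:1
Element totals:
  C: 10
  H: 19
  Cl: 1
  O: 2
Molecular formula: C10H19ClO2.
gcd of subscripts (10, 1, 19, 2) = 1, so the empirical formula equals the molecular formula.

C10H19ClO2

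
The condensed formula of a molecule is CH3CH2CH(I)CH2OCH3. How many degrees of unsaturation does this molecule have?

Atom tally by fragment:
  CH3 → C:1 H:3
  CH2 → C:1 H:2
  CH(I) → C:1 H:1 I:1
  CH2OCH3 → C:2 H:5 O:1
Element totals:
  C: 5
  H: 11
  I: 1
  O: 1
Molecular formula: C5H11IO.
DoU = (2C + 2 + N − H − X) / 2 = (2·5 + 2 + 0 − 11 − 1) / 2 = 0.

0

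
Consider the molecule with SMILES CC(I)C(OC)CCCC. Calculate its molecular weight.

256.13 g/mol

Atom tally by fragment:
  CH3 → C:1 H:3
  CH(I) → C:1 H:1 I:1
  CH(OCH3) → C:2 H:4 O:1
  CH2 → C:1 H:2
  CH2 → C:1 H:2
  CH2 → C:1 H:2
  CH3 → C:1 H:3
Element totals:
  C: 8
  H: 17
  I: 1
  O: 1
Molecular formula: C8H17IO.
  M = 8(12.011) + 17(1.008) + 126.904 + 15.999
    = 96.088 + 17.136 + 126.904 + 15.999 = 256.127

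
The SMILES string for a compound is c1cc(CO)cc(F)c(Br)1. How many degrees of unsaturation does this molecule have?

Atom tally by fragment:
  benzene ring core → C:6 H:6
  (− 3 ring H displaced by substituents)
  + CH2OH → C:1 H:3 O:1
  + F → F:1
  + Br → Br:1
Element totals:
  C: 7
  H: 6
  Br: 1
  F: 1
  O: 1
Molecular formula: C7H6BrFO.
DoU = (2C + 2 + N − H − X) / 2 = (2·7 + 2 + 0 − 6 − 2) / 2 = 4.

4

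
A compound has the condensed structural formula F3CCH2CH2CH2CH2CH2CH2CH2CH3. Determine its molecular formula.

C9H17F3

Atom tally by fragment:
  F3CCH2 → C:2 H:2 F:3
  CH2 → C:1 H:2
  CH2 → C:1 H:2
  CH2 → C:1 H:2
  CH2 → C:1 H:2
  CH2 → C:1 H:2
  CH2 → C:1 H:2
  CH3 → C:1 H:3
Element totals:
  C: 9
  H: 17
  F: 3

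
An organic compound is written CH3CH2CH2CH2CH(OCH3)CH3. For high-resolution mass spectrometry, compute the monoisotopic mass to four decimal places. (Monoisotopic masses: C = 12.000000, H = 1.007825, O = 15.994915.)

Atom tally by fragment:
  CH3 → C:1 H:3
  CH2 → C:1 H:2
  CH2 → C:1 H:2
  CH2 → C:1 H:2
  CH(OCH3) → C:2 H:4 O:1
  CH3 → C:1 H:3
Element totals:
  C: 7
  H: 16
  O: 1
Molecular formula: C7H16O.
  M = 7(12.0) + 16(1.007825) + 15.994915
    = 84.000000 + 16.125200 + 15.994915 = 116.120115

116.1201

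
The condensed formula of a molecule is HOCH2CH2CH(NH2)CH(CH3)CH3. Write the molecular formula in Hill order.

C6H15NO

Element totals:
  C: 6
  H: 15
  N: 1
  O: 1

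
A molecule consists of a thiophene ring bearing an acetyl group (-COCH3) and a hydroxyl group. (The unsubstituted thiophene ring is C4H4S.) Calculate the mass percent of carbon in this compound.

Atom tally by fragment:
  thiophene ring core → C:4 H:4 S:1
  (− 2 ring H displaced by substituents)
  + COCH3 → C:2 H:3 O:1
  + OH → O:1 H:1
Element totals:
  C: 6
  H: 6
  O: 2
  S: 1
Molecular formula: C6H6O2S.
Molar mass = 142.172 g/mol.
Mass from C: 6 × 12.011 = 72.066 g/mol.
%C = 72.066 / 142.172 × 100 = 50.69%.

50.69%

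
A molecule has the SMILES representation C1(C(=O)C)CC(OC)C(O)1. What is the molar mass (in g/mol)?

Atom tally by fragment:
  cyclobutane ring core → C:4 H:8
  (− 3 ring H displaced by substituents)
  + COCH3 → C:2 H:3 O:1
  + OCH3 → C:1 H:3 O:1
  + OH → O:1 H:1
Element totals:
  C: 7
  H: 12
  O: 3
Molecular formula: C7H12O3.
  M = 7(12.011) + 12(1.008) + 3(15.999)
    = 84.077 + 12.096 + 47.997 = 144.170

144.17 g/mol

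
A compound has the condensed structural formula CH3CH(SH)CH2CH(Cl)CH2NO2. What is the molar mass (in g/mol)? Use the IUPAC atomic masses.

183.65 g/mol

Atom tally by fragment:
  CH3 → C:1 H:3
  CH(SH) → C:1 H:2 S:1
  CH2 → C:1 H:2
  CH(Cl) → C:1 H:1 Cl:1
  CH2NO2 → C:1 H:2 N:1 O:2
Element totals:
  C: 5
  H: 10
  Cl: 1
  N: 1
  O: 2
  S: 1
Molecular formula: C5H10ClNO2S.
  M = 5(12.011) + 10(1.008) + 35.45 + 14.007 + 2(15.999) + 32.06
    = 60.055 + 10.080 + 35.450 + 14.007 + 31.998 + 32.060 = 183.650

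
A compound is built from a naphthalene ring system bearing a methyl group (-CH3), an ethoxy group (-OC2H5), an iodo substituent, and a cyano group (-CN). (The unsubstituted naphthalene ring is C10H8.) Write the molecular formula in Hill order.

C14H12INO

Atom tally by fragment:
  naphthalene ring system core → C:10 H:8
  (− 4 ring H displaced by substituents)
  + CH3 → C:1 H:3
  + OC2H5 → C:2 H:5 O:1
  + I → I:1
  + CN → C:1 N:1
Element totals:
  C: 14
  H: 12
  I: 1
  N: 1
  O: 1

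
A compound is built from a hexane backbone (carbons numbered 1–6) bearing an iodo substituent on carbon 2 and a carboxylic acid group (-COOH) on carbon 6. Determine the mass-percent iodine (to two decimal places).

Atom tally by fragment:
  CH3 → C:1 H:3
  CH(I) → C:1 H:1 I:1
  CH2 → C:1 H:2
  CH2 → C:1 H:2
  CH2 → C:1 H:2
  CH2COOH → C:2 H:3 O:2
Element totals:
  C: 7
  H: 13
  I: 1
  O: 2
Molecular formula: C7H13IO2.
Molar mass = 256.083 g/mol.
Mass from I: 1 × 126.904 = 126.904 g/mol.
%I = 126.904 / 256.083 × 100 = 49.56%.

49.56%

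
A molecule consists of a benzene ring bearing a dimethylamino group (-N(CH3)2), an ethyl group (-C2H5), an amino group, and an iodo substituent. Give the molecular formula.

C10H15IN2

Atom tally by fragment:
  benzene ring core → C:6 H:6
  (− 4 ring H displaced by substituents)
  + N(CH3)2 → N:1 C:2 H:6
  + C2H5 → C:2 H:5
  + NH2 → N:1 H:2
  + I → I:1
Element totals:
  C: 10
  H: 15
  I: 1
  N: 2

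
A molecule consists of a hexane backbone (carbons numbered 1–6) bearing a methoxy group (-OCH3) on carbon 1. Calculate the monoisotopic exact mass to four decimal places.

116.1201

Atom tally by fragment:
  CH3OCH2 → C:2 H:5 O:1
  CH2 → C:1 H:2
  CH2 → C:1 H:2
  CH2 → C:1 H:2
  CH2 → C:1 H:2
  CH3 → C:1 H:3
Element totals:
  C: 7
  H: 16
  O: 1
Molecular formula: C7H16O.
  M = 7(12.0) + 16(1.007825) + 15.994915
    = 84.000000 + 16.125200 + 15.994915 = 116.120115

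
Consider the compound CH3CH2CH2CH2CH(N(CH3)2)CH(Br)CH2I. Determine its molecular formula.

Atom tally by fragment:
  CH3 → C:1 H:3
  CH2 → C:1 H:2
  CH2 → C:1 H:2
  CH2 → C:1 H:2
  CH(N(CH3)2) → C:3 H:7 N:1
  CH(Br) → C:1 H:1 Br:1
  CH2I → C:1 H:2 I:1
Element totals:
  C: 9
  H: 19
  Br: 1
  I: 1
  N: 1

C9H19BrIN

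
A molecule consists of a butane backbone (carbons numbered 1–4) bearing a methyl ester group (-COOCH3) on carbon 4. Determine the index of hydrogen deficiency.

1

Atom tally by fragment:
  CH3 → C:1 H:3
  CH2 → C:1 H:2
  CH2 → C:1 H:2
  CH2COOCH3 → C:3 H:5 O:2
Element totals:
  C: 6
  H: 12
  O: 2
Molecular formula: C6H12O2.
DoU = (2C + 2 + N − H − X) / 2 = (2·6 + 2 + 0 − 12 − 0) / 2 = 1.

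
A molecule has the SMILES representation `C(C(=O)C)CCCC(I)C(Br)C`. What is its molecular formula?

C9H16BrIO

Atom tally by fragment:
  CH3COCH2 → C:3 H:5 O:1
  CH2 → C:1 H:2
  CH2 → C:1 H:2
  CH2 → C:1 H:2
  CH(I) → C:1 H:1 I:1
  CH(Br) → C:1 H:1 Br:1
  CH3 → C:1 H:3
Element totals:
  C: 9
  H: 16
  Br: 1
  I: 1
  O: 1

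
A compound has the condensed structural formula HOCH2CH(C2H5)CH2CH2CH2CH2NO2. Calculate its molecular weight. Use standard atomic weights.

175.23 g/mol

Atom tally by fragment:
  HOCH2 → C:1 H:3 O:1
  CH(C2H5) → C:3 H:6
  CH2 → C:1 H:2
  CH2 → C:1 H:2
  CH2 → C:1 H:2
  CH2NO2 → C:1 H:2 N:1 O:2
Element totals:
  C: 8
  H: 17
  N: 1
  O: 3
Molecular formula: C8H17NO3.
  M = 8(12.011) + 17(1.008) + 14.007 + 3(15.999)
    = 96.088 + 17.136 + 14.007 + 47.997 = 175.228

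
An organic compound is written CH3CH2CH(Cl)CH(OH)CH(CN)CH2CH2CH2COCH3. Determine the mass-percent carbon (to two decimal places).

Atom tally by fragment:
  CH3 → C:1 H:3
  CH2 → C:1 H:2
  CH(Cl) → C:1 H:1 Cl:1
  CH(OH) → C:1 H:2 O:1
  CH(CN) → C:2 H:1 N:1
  CH2 → C:1 H:2
  CH2 → C:1 H:2
  CH2COCH3 → C:3 H:5 O:1
Element totals:
  C: 11
  H: 18
  Cl: 1
  N: 1
  O: 2
Molecular formula: C11H18ClNO2.
Molar mass = 231.720 g/mol.
Mass from C: 11 × 12.011 = 132.121 g/mol.
%C = 132.121 / 231.720 × 100 = 57.02%.

57.02%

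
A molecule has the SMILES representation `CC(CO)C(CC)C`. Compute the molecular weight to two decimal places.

116.20 g/mol

Atom tally by fragment:
  CH3 → C:1 H:3
  CH(CH2OH) → C:2 H:4 O:1
  CH(C2H5) → C:3 H:6
  CH3 → C:1 H:3
Element totals:
  C: 7
  H: 16
  O: 1
Molecular formula: C7H16O.
  M = 7(12.011) + 16(1.008) + 15.999
    = 84.077 + 16.128 + 15.999 = 116.204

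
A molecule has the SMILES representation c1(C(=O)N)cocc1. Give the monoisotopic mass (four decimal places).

Atom tally by fragment:
  furan ring core → C:4 H:4 O:1
  (− 1 ring H displaced by substituents)
  + CONH2 → C:1 H:2 O:1 N:1
Element totals:
  C: 5
  H: 5
  N: 1
  O: 2
Molecular formula: C5H5NO2.
  M = 5(12.0) + 5(1.007825) + 14.003074 + 2(15.994915)
    = 60.000000 + 5.039125 + 14.003074 + 31.989830 = 111.032029

111.0320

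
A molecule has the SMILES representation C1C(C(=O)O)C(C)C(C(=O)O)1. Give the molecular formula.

Atom tally by fragment:
  cyclobutane ring core → C:4 H:8
  (− 3 ring H displaced by substituents)
  + COOH → C:1 H:1 O:2
  + CH3 → C:1 H:3
  + COOH → C:1 H:1 O:2
Element totals:
  C: 7
  H: 10
  O: 4

C7H10O4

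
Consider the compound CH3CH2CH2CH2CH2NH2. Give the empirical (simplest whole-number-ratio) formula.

C5H13N

Element totals:
  C: 5
  H: 13
  N: 1
Molecular formula: C5H13N.
gcd of subscripts (5, 13, 1) = 1, so the empirical formula equals the molecular formula.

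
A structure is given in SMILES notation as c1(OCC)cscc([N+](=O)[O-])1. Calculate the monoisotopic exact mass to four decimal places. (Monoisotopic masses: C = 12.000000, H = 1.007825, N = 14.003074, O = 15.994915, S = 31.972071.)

173.0147

Atom tally by fragment:
  thiophene ring core → C:4 H:4 S:1
  (− 2 ring H displaced by substituents)
  + OC2H5 → C:2 H:5 O:1
  + NO2 → N:1 O:2
Element totals:
  C: 6
  H: 7
  N: 1
  O: 3
  S: 1
Molecular formula: C6H7NO3S.
  M = 6(12.0) + 7(1.007825) + 14.003074 + 3(15.994915) + 31.972071
    = 72.000000 + 7.054775 + 14.003074 + 47.984745 + 31.972071 = 173.014665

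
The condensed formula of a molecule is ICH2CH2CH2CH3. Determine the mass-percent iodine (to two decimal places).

68.96%

Element totals:
  C: 4
  H: 9
  I: 1
Molecular formula: C4H9I.
Molar mass = 184.020 g/mol.
Mass from I: 1 × 126.904 = 126.904 g/mol.
%I = 126.904 / 184.020 × 100 = 68.96%.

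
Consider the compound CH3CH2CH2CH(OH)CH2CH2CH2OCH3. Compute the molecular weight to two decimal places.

Element totals:
  C: 8
  H: 18
  O: 2
Molecular formula: C8H18O2.
  M = 8(12.011) + 18(1.008) + 2(15.999)
    = 96.088 + 18.144 + 31.998 = 146.230

146.23 g/mol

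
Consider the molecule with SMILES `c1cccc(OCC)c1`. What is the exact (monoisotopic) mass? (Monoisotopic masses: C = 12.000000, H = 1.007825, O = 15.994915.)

122.0732

Atom tally by fragment:
  benzene ring core → C:6 H:6
  (− 1 ring H displaced by substituents)
  + OC2H5 → C:2 H:5 O:1
Element totals:
  C: 8
  H: 10
  O: 1
Molecular formula: C8H10O.
  M = 8(12.0) + 10(1.007825) + 15.994915
    = 96.000000 + 10.078250 + 15.994915 = 122.073165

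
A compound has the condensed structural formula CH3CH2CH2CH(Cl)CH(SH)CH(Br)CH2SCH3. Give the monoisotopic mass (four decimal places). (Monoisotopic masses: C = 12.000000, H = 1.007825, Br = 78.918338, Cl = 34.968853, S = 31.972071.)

Element totals:
  C: 8
  H: 16
  Br: 1
  Cl: 1
  S: 2
Molecular formula: C8H16BrClS2.
  M = 8(12.0) + 16(1.007825) + 78.918338 + 34.968853 + 2(31.972071)
    = 96.000000 + 16.125200 + 78.918338 + 34.968853 + 63.944142 = 289.956533

289.9565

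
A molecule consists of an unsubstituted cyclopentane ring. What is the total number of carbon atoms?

5

Atom tally by fragment:
  cyclopentane ring core → C:5 H:10
Element totals:
  C: 5
  H: 10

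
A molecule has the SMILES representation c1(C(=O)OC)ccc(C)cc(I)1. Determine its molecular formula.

Atom tally by fragment:
  benzene ring core → C:6 H:6
  (− 3 ring H displaced by substituents)
  + COOCH3 → C:2 H:3 O:2
  + CH3 → C:1 H:3
  + I → I:1
Element totals:
  C: 9
  H: 9
  I: 1
  O: 2

C9H9IO2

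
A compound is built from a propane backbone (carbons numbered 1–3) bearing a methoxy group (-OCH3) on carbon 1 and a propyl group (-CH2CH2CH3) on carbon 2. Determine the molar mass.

Atom tally by fragment:
  CH3OCH2 → C:2 H:5 O:1
  CH(CH2CH2CH3) → C:4 H:8
  CH3 → C:1 H:3
Element totals:
  C: 7
  H: 16
  O: 1
Molecular formula: C7H16O.
  M = 7(12.011) + 16(1.008) + 15.999
    = 84.077 + 16.128 + 15.999 = 116.204

116.20 g/mol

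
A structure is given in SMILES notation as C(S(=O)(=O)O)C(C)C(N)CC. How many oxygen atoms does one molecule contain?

3

Atom tally by fragment:
  HO3SCH2 → C:1 H:3 S:1 O:3
  CH(CH3) → C:2 H:4
  CH(NH2) → C:1 H:3 N:1
  CH2 → C:1 H:2
  CH3 → C:1 H:3
Element totals:
  C: 6
  H: 15
  N: 1
  O: 3
  S: 1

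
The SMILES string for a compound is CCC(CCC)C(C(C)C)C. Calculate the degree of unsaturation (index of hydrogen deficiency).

0

Atom tally by fragment:
  CH3 → C:1 H:3
  CH2 → C:1 H:2
  CH(CH2CH2CH3) → C:4 H:8
  CH(CH(CH3)2) → C:4 H:8
  CH3 → C:1 H:3
Element totals:
  C: 11
  H: 24
Molecular formula: C11H24.
DoU = (2C + 2 + N − H − X) / 2 = (2·11 + 2 + 0 − 24 − 0) / 2 = 0.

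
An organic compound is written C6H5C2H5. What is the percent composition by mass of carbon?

Element totals:
  C: 8
  H: 10
Molecular formula: C8H10.
Molar mass = 106.168 g/mol.
Mass from C: 8 × 12.011 = 96.088 g/mol.
%C = 96.088 / 106.168 × 100 = 90.51%.

90.51%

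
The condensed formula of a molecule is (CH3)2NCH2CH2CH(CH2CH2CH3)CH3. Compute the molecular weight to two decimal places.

Atom tally by fragment:
  (CH3)2NCH2 → C:3 H:8 N:1
  CH2 → C:1 H:2
  CH(CH2CH2CH3) → C:4 H:8
  CH3 → C:1 H:3
Element totals:
  C: 9
  H: 21
  N: 1
Molecular formula: C9H21N.
  M = 9(12.011) + 21(1.008) + 14.007
    = 108.099 + 21.168 + 14.007 = 143.274

143.27 g/mol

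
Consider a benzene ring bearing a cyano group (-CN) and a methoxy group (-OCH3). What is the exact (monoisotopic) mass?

Atom tally by fragment:
  benzene ring core → C:6 H:6
  (− 2 ring H displaced by substituents)
  + CN → C:1 N:1
  + OCH3 → C:1 H:3 O:1
Element totals:
  C: 8
  H: 7
  N: 1
  O: 1
Molecular formula: C8H7NO.
  M = 8(12.0) + 7(1.007825) + 14.003074 + 15.994915
    = 96.000000 + 7.054775 + 14.003074 + 15.994915 = 133.052764

133.0528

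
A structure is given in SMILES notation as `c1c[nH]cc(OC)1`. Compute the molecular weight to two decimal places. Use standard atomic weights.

Atom tally by fragment:
  pyrrole ring core → C:4 H:5 N:1
  (− 1 ring H displaced by substituents)
  + OCH3 → C:1 H:3 O:1
Element totals:
  C: 5
  H: 7
  N: 1
  O: 1
Molecular formula: C5H7NO.
  M = 5(12.011) + 7(1.008) + 14.007 + 15.999
    = 60.055 + 7.056 + 14.007 + 15.999 = 97.117

97.12 g/mol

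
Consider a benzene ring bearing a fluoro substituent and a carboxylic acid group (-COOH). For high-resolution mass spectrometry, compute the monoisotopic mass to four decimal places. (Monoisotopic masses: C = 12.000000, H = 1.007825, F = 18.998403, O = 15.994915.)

140.0274

Atom tally by fragment:
  benzene ring core → C:6 H:6
  (− 2 ring H displaced by substituents)
  + F → F:1
  + COOH → C:1 H:1 O:2
Element totals:
  C: 7
  H: 5
  F: 1
  O: 2
Molecular formula: C7H5FO2.
  M = 7(12.0) + 5(1.007825) + 18.998403 + 2(15.994915)
    = 84.000000 + 5.039125 + 18.998403 + 31.989830 = 140.027358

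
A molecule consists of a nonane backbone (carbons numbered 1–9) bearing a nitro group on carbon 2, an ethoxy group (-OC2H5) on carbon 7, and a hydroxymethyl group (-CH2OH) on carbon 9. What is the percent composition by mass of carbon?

58.27%

Atom tally by fragment:
  CH3 → C:1 H:3
  CH(NO2) → C:1 H:1 N:1 O:2
  CH2 → C:1 H:2
  CH2 → C:1 H:2
  CH2 → C:1 H:2
  CH2 → C:1 H:2
  CH(OC2H5) → C:3 H:6 O:1
  CH2 → C:1 H:2
  CH2CH2OH → C:2 H:5 O:1
Element totals:
  C: 12
  H: 25
  N: 1
  O: 4
Molecular formula: C12H25NO4.
Molar mass = 247.335 g/mol.
Mass from C: 12 × 12.011 = 144.132 g/mol.
%C = 144.132 / 247.335 × 100 = 58.27%.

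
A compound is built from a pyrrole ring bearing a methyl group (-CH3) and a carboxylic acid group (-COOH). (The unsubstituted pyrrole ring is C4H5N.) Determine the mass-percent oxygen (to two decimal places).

25.57%

Atom tally by fragment:
  pyrrole ring core → C:4 H:5 N:1
  (− 2 ring H displaced by substituents)
  + CH3 → C:1 H:3
  + COOH → C:1 H:1 O:2
Element totals:
  C: 6
  H: 7
  N: 1
  O: 2
Molecular formula: C6H7NO2.
Molar mass = 125.127 g/mol.
Mass from O: 2 × 15.999 = 31.998 g/mol.
%O = 31.998 / 125.127 × 100 = 25.57%.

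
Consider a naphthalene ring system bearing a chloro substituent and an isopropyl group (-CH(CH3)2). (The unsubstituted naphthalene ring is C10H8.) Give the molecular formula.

Atom tally by fragment:
  naphthalene ring system core → C:10 H:8
  (− 2 ring H displaced by substituents)
  + Cl → Cl:1
  + CH(CH3)2 → C:3 H:7
Element totals:
  C: 13
  H: 13
  Cl: 1

C13H13Cl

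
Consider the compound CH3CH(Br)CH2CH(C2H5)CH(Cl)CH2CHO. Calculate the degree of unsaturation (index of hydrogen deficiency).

1

Atom tally by fragment:
  CH3 → C:1 H:3
  CH(Br) → C:1 H:1 Br:1
  CH2 → C:1 H:2
  CH(C2H5) → C:3 H:6
  CH(Cl) → C:1 H:1 Cl:1
  CH2CHO → C:2 H:3 O:1
Element totals:
  C: 9
  H: 16
  Br: 1
  Cl: 1
  O: 1
Molecular formula: C9H16BrClO.
DoU = (2C + 2 + N − H − X) / 2 = (2·9 + 2 + 0 − 16 − 2) / 2 = 1.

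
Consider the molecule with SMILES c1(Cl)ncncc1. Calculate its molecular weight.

Atom tally by fragment:
  pyrimidine ring core → C:4 H:4 N:2
  (− 1 ring H displaced by substituents)
  + Cl → Cl:1
Element totals:
  C: 4
  H: 3
  Cl: 1
  N: 2
Molecular formula: C4H3ClN2.
  M = 4(12.011) + 3(1.008) + 35.45 + 2(14.007)
    = 48.044 + 3.024 + 35.450 + 28.014 = 114.532

114.53 g/mol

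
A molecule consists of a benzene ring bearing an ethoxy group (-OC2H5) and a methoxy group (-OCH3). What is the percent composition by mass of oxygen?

21.02%

Atom tally by fragment:
  benzene ring core → C:6 H:6
  (− 2 ring H displaced by substituents)
  + OC2H5 → C:2 H:5 O:1
  + OCH3 → C:1 H:3 O:1
Element totals:
  C: 9
  H: 12
  O: 2
Molecular formula: C9H12O2.
Molar mass = 152.193 g/mol.
Mass from O: 2 × 15.999 = 31.998 g/mol.
%O = 31.998 / 152.193 × 100 = 21.02%.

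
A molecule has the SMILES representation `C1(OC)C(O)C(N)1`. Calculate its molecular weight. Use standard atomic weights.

Atom tally by fragment:
  cyclopropane ring core → C:3 H:6
  (− 3 ring H displaced by substituents)
  + OCH3 → C:1 H:3 O:1
  + OH → O:1 H:1
  + NH2 → N:1 H:2
Element totals:
  C: 4
  H: 9
  N: 1
  O: 2
Molecular formula: C4H9NO2.
  M = 4(12.011) + 9(1.008) + 14.007 + 2(15.999)
    = 48.044 + 9.072 + 14.007 + 31.998 = 103.121

103.12 g/mol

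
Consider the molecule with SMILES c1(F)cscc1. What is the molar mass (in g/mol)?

102.13 g/mol

Atom tally by fragment:
  thiophene ring core → C:4 H:4 S:1
  (− 1 ring H displaced by substituents)
  + F → F:1
Element totals:
  C: 4
  H: 3
  F: 1
  S: 1
Molecular formula: C4H3FS.
  M = 4(12.011) + 3(1.008) + 18.998 + 32.06
    = 48.044 + 3.024 + 18.998 + 32.060 = 102.126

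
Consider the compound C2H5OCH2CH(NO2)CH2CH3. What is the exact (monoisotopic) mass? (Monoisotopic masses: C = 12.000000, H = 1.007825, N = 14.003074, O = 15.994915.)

Element totals:
  C: 6
  H: 13
  N: 1
  O: 3
Molecular formula: C6H13NO3.
  M = 6(12.0) + 13(1.007825) + 14.003074 + 3(15.994915)
    = 72.000000 + 13.101725 + 14.003074 + 47.984745 = 147.089544

147.0895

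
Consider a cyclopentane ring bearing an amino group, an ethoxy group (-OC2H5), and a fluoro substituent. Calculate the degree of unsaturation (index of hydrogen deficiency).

Atom tally by fragment:
  cyclopentane ring core → C:5 H:10
  (− 3 ring H displaced by substituents)
  + NH2 → N:1 H:2
  + OC2H5 → C:2 H:5 O:1
  + F → F:1
Element totals:
  C: 7
  H: 14
  F: 1
  N: 1
  O: 1
Molecular formula: C7H14FNO.
DoU = (2C + 2 + N − H − X) / 2 = (2·7 + 2 + 1 − 14 − 1) / 2 = 1.

1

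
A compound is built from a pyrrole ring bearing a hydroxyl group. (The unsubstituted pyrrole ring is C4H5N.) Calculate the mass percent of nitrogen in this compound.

16.86%

Atom tally by fragment:
  pyrrole ring core → C:4 H:5 N:1
  (− 1 ring H displaced by substituents)
  + OH → O:1 H:1
Element totals:
  C: 4
  H: 5
  N: 1
  O: 1
Molecular formula: C4H5NO.
Molar mass = 83.090 g/mol.
Mass from N: 1 × 14.007 = 14.007 g/mol.
%N = 14.007 / 83.090 × 100 = 16.86%.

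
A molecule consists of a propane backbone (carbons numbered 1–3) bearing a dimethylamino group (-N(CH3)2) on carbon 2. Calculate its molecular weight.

87.17 g/mol

Atom tally by fragment:
  CH3 → C:1 H:3
  CH(N(CH3)2) → C:3 H:7 N:1
  CH3 → C:1 H:3
Element totals:
  C: 5
  H: 13
  N: 1
Molecular formula: C5H13N.
  M = 5(12.011) + 13(1.008) + 14.007
    = 60.055 + 13.104 + 14.007 = 87.166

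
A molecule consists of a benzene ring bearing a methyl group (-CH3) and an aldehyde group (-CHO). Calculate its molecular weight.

Atom tally by fragment:
  benzene ring core → C:6 H:6
  (− 2 ring H displaced by substituents)
  + CH3 → C:1 H:3
  + CHO → C:1 H:1 O:1
Element totals:
  C: 8
  H: 8
  O: 1
Molecular formula: C8H8O.
  M = 8(12.011) + 8(1.008) + 15.999
    = 96.088 + 8.064 + 15.999 = 120.151

120.15 g/mol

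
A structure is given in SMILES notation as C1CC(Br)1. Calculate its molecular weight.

Atom tally by fragment:
  cyclopropane ring core → C:3 H:6
  (− 1 ring H displaced by substituents)
  + Br → Br:1
Element totals:
  C: 3
  H: 5
  Br: 1
Molecular formula: C3H5Br.
  M = 3(12.011) + 5(1.008) + 79.904
    = 36.033 + 5.040 + 79.904 = 120.977

120.98 g/mol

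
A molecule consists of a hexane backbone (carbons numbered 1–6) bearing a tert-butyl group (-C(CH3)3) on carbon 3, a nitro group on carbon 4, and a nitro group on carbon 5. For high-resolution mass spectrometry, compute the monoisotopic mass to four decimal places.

Atom tally by fragment:
  CH3 → C:1 H:3
  CH2 → C:1 H:2
  CH(C(CH3)3) → C:5 H:10
  CH(NO2) → C:1 H:1 N:1 O:2
  CH(NO2) → C:1 H:1 N:1 O:2
  CH3 → C:1 H:3
Element totals:
  C: 10
  H: 20
  N: 2
  O: 4
Molecular formula: C10H20N2O4.
  M = 10(12.0) + 20(1.007825) + 2(14.003074) + 4(15.994915)
    = 120.000000 + 20.156500 + 28.006148 + 63.979660 = 232.142308

232.1423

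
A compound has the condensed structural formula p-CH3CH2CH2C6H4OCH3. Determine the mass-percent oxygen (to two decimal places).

10.65%

Element totals:
  C: 10
  H: 14
  O: 1
Molecular formula: C10H14O.
Molar mass = 150.221 g/mol.
Mass from O: 1 × 15.999 = 15.999 g/mol.
%O = 15.999 / 150.221 × 100 = 10.65%.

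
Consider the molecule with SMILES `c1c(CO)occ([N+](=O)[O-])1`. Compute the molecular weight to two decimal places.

143.10 g/mol

Atom tally by fragment:
  furan ring core → C:4 H:4 O:1
  (− 2 ring H displaced by substituents)
  + CH2OH → C:1 H:3 O:1
  + NO2 → N:1 O:2
Element totals:
  C: 5
  H: 5
  N: 1
  O: 4
Molecular formula: C5H5NO4.
  M = 5(12.011) + 5(1.008) + 14.007 + 4(15.999)
    = 60.055 + 5.040 + 14.007 + 63.996 = 143.098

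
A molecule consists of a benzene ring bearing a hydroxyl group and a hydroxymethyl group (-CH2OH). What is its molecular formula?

C7H8O2

Atom tally by fragment:
  benzene ring core → C:6 H:6
  (− 2 ring H displaced by substituents)
  + OH → O:1 H:1
  + CH2OH → C:1 H:3 O:1
Element totals:
  C: 7
  H: 8
  O: 2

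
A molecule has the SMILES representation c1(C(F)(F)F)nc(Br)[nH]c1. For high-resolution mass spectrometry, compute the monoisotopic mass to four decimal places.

213.9353

Atom tally by fragment:
  imidazole ring core → C:3 H:4 N:2
  (− 2 ring H displaced by substituents)
  + CF3 → C:1 F:3
  + Br → Br:1
Element totals:
  C: 4
  H: 2
  Br: 1
  F: 3
  N: 2
Molecular formula: C4H2BrF3N2.
  M = 4(12.0) + 2(1.007825) + 78.918338 + 3(18.998403) + 2(14.003074)
    = 48.000000 + 2.015650 + 78.918338 + 56.995209 + 28.006148 = 213.935345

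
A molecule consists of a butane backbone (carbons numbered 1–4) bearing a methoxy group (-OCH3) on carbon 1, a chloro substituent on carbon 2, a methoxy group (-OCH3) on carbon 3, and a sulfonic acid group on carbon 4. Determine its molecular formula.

Atom tally by fragment:
  CH3OCH2 → C:2 H:5 O:1
  CH(Cl) → C:1 H:1 Cl:1
  CH(OCH3) → C:2 H:4 O:1
  CH2SO3H → C:1 H:3 S:1 O:3
Element totals:
  C: 6
  H: 13
  Cl: 1
  O: 5
  S: 1

C6H13ClO5S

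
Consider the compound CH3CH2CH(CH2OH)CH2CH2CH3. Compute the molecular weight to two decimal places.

Atom tally by fragment:
  CH3 → C:1 H:3
  CH2 → C:1 H:2
  CH(CH2OH) → C:2 H:4 O:1
  CH2 → C:1 H:2
  CH2 → C:1 H:2
  CH3 → C:1 H:3
Element totals:
  C: 7
  H: 16
  O: 1
Molecular formula: C7H16O.
  M = 7(12.011) + 16(1.008) + 15.999
    = 84.077 + 16.128 + 15.999 = 116.204

116.20 g/mol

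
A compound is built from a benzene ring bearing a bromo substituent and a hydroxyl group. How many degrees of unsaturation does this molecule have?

4

Atom tally by fragment:
  benzene ring core → C:6 H:6
  (− 2 ring H displaced by substituents)
  + Br → Br:1
  + OH → O:1 H:1
Element totals:
  C: 6
  H: 5
  Br: 1
  O: 1
Molecular formula: C6H5BrO.
DoU = (2C + 2 + N − H − X) / 2 = (2·6 + 2 + 0 − 5 − 1) / 2 = 4.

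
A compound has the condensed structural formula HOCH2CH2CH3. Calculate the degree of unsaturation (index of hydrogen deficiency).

Element totals:
  C: 3
  H: 8
  O: 1
Molecular formula: C3H8O.
DoU = (2C + 2 + N − H − X) / 2 = (2·3 + 2 + 0 − 8 − 0) / 2 = 0.

0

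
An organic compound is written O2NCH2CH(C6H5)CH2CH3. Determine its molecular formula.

C10H13NO2

Element totals:
  C: 10
  H: 13
  N: 1
  O: 2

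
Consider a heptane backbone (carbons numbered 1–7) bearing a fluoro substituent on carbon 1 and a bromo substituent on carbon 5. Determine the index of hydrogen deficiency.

Atom tally by fragment:
  FCH2 → C:1 H:2 F:1
  CH2 → C:1 H:2
  CH2 → C:1 H:2
  CH2 → C:1 H:2
  CH(Br) → C:1 H:1 Br:1
  CH2 → C:1 H:2
  CH3 → C:1 H:3
Element totals:
  C: 7
  H: 14
  Br: 1
  F: 1
Molecular formula: C7H14BrF.
DoU = (2C + 2 + N − H − X) / 2 = (2·7 + 2 + 0 − 14 − 2) / 2 = 0.

0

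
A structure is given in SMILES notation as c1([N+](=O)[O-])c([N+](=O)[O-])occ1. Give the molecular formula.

C4H2N2O5

Atom tally by fragment:
  furan ring core → C:4 H:4 O:1
  (− 2 ring H displaced by substituents)
  + NO2 → N:1 O:2
  + NO2 → N:1 O:2
Element totals:
  C: 4
  H: 2
  N: 2
  O: 5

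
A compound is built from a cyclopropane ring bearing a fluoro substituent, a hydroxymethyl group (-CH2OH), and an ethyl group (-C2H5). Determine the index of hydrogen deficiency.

Atom tally by fragment:
  cyclopropane ring core → C:3 H:6
  (− 3 ring H displaced by substituents)
  + F → F:1
  + CH2OH → C:1 H:3 O:1
  + C2H5 → C:2 H:5
Element totals:
  C: 6
  H: 11
  F: 1
  O: 1
Molecular formula: C6H11FO.
DoU = (2C + 2 + N − H − X) / 2 = (2·6 + 2 + 0 − 11 − 1) / 2 = 1.

1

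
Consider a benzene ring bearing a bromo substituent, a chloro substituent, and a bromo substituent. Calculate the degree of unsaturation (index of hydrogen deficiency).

4

Atom tally by fragment:
  benzene ring core → C:6 H:6
  (− 3 ring H displaced by substituents)
  + Br → Br:1
  + Cl → Cl:1
  + Br → Br:1
Element totals:
  C: 6
  H: 3
  Br: 2
  Cl: 1
Molecular formula: C6H3Br2Cl.
DoU = (2C + 2 + N − H − X) / 2 = (2·6 + 2 + 0 − 3 − 3) / 2 = 4.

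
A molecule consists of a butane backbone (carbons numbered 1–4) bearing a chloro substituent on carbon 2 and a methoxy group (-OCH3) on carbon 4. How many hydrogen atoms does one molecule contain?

Atom tally by fragment:
  CH3 → C:1 H:3
  CH(Cl) → C:1 H:1 Cl:1
  CH2 → C:1 H:2
  CH2OCH3 → C:2 H:5 O:1
Element totals:
  C: 5
  H: 11
  Cl: 1
  O: 1

11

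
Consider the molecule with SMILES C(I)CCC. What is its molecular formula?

Atom tally by fragment:
  ICH2 → C:1 H:2 I:1
  CH2 → C:1 H:2
  CH2 → C:1 H:2
  CH3 → C:1 H:3
Element totals:
  C: 4
  H: 9
  I: 1

C4H9I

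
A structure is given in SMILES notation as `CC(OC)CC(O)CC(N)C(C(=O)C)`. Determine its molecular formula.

C10H21NO3

Atom tally by fragment:
  CH3 → C:1 H:3
  CH(OCH3) → C:2 H:4 O:1
  CH2 → C:1 H:2
  CH(OH) → C:1 H:2 O:1
  CH2 → C:1 H:2
  CH(NH2) → C:1 H:3 N:1
  CH2COCH3 → C:3 H:5 O:1
Element totals:
  C: 10
  H: 21
  N: 1
  O: 3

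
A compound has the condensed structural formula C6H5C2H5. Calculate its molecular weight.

Atom tally by fragment:
  benzene ring core → C:6 H:6
  (− 1 ring H displaced by substituents)
  + C2H5 → C:2 H:5
Element totals:
  C: 8
  H: 10
Molecular formula: C8H10.
  M = 8(12.011) + 10(1.008)
    = 96.088 + 10.080 = 106.168

106.17 g/mol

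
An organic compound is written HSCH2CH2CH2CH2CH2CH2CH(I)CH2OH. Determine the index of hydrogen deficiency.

Element totals:
  C: 8
  H: 17
  I: 1
  O: 1
  S: 1
Molecular formula: C8H17IOS.
DoU = (2C + 2 + N − H − X) / 2 = (2·8 + 2 + 0 − 17 − 1) / 2 = 0.

0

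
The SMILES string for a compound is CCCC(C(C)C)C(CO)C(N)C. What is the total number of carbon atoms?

Atom tally by fragment:
  CH3 → C:1 H:3
  CH2 → C:1 H:2
  CH2 → C:1 H:2
  CH(CH(CH3)2) → C:4 H:8
  CH(CH2OH) → C:2 H:4 O:1
  CH(NH2) → C:1 H:3 N:1
  CH3 → C:1 H:3
Element totals:
  C: 11
  H: 25
  N: 1
  O: 1

11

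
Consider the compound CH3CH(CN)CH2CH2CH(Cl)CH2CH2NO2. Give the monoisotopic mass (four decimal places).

Atom tally by fragment:
  CH3 → C:1 H:3
  CH(CN) → C:2 H:1 N:1
  CH2 → C:1 H:2
  CH2 → C:1 H:2
  CH(Cl) → C:1 H:1 Cl:1
  CH2 → C:1 H:2
  CH2NO2 → C:1 H:2 N:1 O:2
Element totals:
  C: 8
  H: 13
  Cl: 1
  N: 2
  O: 2
Molecular formula: C8H13ClN2O2.
  M = 8(12.0) + 13(1.007825) + 34.968853 + 2(14.003074) + 2(15.994915)
    = 96.000000 + 13.101725 + 34.968853 + 28.006148 + 31.989830 = 204.066556

204.0666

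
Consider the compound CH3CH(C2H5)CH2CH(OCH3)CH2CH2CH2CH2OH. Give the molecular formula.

Atom tally by fragment:
  CH3 → C:1 H:3
  CH(C2H5) → C:3 H:6
  CH2 → C:1 H:2
  CH(OCH3) → C:2 H:4 O:1
  CH2 → C:1 H:2
  CH2 → C:1 H:2
  CH2CH2OH → C:2 H:5 O:1
Element totals:
  C: 11
  H: 24
  O: 2

C11H24O2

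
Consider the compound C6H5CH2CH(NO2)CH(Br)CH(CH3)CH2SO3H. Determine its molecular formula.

C12H16BrNO5S

Element totals:
  C: 12
  H: 16
  Br: 1
  N: 1
  O: 5
  S: 1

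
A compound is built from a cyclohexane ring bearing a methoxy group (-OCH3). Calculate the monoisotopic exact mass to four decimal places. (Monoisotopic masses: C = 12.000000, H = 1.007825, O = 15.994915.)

Atom tally by fragment:
  cyclohexane ring core → C:6 H:12
  (− 1 ring H displaced by substituents)
  + OCH3 → C:1 H:3 O:1
Element totals:
  C: 7
  H: 14
  O: 1
Molecular formula: C7H14O.
  M = 7(12.0) + 14(1.007825) + 15.994915
    = 84.000000 + 14.109550 + 15.994915 = 114.104465

114.1045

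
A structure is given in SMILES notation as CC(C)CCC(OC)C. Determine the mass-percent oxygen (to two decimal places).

12.29%

Atom tally by fragment:
  CH3 → C:1 H:3
  CH(CH3) → C:2 H:4
  CH2 → C:1 H:2
  CH2 → C:1 H:2
  CH(OCH3) → C:2 H:4 O:1
  CH3 → C:1 H:3
Element totals:
  C: 8
  H: 18
  O: 1
Molecular formula: C8H18O.
Molar mass = 130.231 g/mol.
Mass from O: 1 × 15.999 = 15.999 g/mol.
%O = 15.999 / 130.231 × 100 = 12.29%.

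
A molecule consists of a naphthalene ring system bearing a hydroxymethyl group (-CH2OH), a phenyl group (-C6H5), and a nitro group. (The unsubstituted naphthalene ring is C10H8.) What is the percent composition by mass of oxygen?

Atom tally by fragment:
  naphthalene ring system core → C:10 H:8
  (− 3 ring H displaced by substituents)
  + CH2OH → C:1 H:3 O:1
  + C6H5 → C:6 H:5
  + NO2 → N:1 O:2
Element totals:
  C: 17
  H: 13
  N: 1
  O: 3
Molecular formula: C17H13NO3.
Molar mass = 279.295 g/mol.
Mass from O: 3 × 15.999 = 47.997 g/mol.
%O = 47.997 / 279.295 × 100 = 17.19%.

17.19%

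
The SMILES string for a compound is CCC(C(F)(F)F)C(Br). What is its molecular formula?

C5H8BrF3

Atom tally by fragment:
  CH3 → C:1 H:3
  CH2 → C:1 H:2
  CH(CF3) → C:2 H:1 F:3
  CH2Br → C:1 H:2 Br:1
Element totals:
  C: 5
  H: 8
  Br: 1
  F: 3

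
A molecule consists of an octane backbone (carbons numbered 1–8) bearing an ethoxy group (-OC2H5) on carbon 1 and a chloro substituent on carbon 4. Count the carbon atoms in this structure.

Atom tally by fragment:
  C2H5OCH2 → C:3 H:7 O:1
  CH2 → C:1 H:2
  CH2 → C:1 H:2
  CH(Cl) → C:1 H:1 Cl:1
  CH2 → C:1 H:2
  CH2 → C:1 H:2
  CH2 → C:1 H:2
  CH3 → C:1 H:3
Element totals:
  C: 10
  H: 21
  Cl: 1
  O: 1

10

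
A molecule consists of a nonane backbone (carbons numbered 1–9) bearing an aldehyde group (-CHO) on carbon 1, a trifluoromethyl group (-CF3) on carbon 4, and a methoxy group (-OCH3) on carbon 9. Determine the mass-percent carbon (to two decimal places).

Atom tally by fragment:
  OHCCH2 → C:2 H:3 O:1
  CH2 → C:1 H:2
  CH2 → C:1 H:2
  CH(CF3) → C:2 H:1 F:3
  CH2 → C:1 H:2
  CH2 → C:1 H:2
  CH2 → C:1 H:2
  CH2 → C:1 H:2
  CH2OCH3 → C:2 H:5 O:1
Element totals:
  C: 12
  H: 21
  F: 3
  O: 2
Molecular formula: C12H21F3O2.
Molar mass = 254.292 g/mol.
Mass from C: 12 × 12.011 = 144.132 g/mol.
%C = 144.132 / 254.292 × 100 = 56.68%.

56.68%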